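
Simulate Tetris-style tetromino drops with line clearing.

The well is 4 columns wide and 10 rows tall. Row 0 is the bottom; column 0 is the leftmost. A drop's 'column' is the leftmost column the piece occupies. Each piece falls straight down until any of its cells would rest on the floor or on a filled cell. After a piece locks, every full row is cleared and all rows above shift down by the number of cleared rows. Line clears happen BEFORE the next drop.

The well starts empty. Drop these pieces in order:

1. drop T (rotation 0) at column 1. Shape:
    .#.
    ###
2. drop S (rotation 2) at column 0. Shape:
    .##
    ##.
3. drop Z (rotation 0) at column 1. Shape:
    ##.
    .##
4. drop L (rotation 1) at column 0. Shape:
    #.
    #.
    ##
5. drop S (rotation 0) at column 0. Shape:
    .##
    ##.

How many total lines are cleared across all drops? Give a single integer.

Drop 1: T rot0 at col 1 lands with bottom-row=0; cleared 0 line(s) (total 0); column heights now [0 1 2 1], max=2
Drop 2: S rot2 at col 0 lands with bottom-row=1; cleared 0 line(s) (total 0); column heights now [2 3 3 1], max=3
Drop 3: Z rot0 at col 1 lands with bottom-row=3; cleared 0 line(s) (total 0); column heights now [2 5 5 4], max=5
Drop 4: L rot1 at col 0 lands with bottom-row=5; cleared 0 line(s) (total 0); column heights now [8 6 5 4], max=8
Drop 5: S rot0 at col 0 lands with bottom-row=8; cleared 0 line(s) (total 0); column heights now [9 10 10 4], max=10

Answer: 0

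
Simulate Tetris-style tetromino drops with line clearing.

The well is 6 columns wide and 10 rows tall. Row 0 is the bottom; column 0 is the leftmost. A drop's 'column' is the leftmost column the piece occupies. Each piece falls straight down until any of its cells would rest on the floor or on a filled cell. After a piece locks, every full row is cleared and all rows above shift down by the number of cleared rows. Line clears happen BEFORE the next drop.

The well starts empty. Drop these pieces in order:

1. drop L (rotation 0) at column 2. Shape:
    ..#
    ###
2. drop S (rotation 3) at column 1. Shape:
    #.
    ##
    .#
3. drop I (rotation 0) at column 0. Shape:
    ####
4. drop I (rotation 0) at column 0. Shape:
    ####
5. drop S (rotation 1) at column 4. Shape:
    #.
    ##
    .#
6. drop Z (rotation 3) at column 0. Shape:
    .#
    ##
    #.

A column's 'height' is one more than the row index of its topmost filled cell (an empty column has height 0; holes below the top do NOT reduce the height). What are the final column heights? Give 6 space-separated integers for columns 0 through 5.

Drop 1: L rot0 at col 2 lands with bottom-row=0; cleared 0 line(s) (total 0); column heights now [0 0 1 1 2 0], max=2
Drop 2: S rot3 at col 1 lands with bottom-row=1; cleared 0 line(s) (total 0); column heights now [0 4 3 1 2 0], max=4
Drop 3: I rot0 at col 0 lands with bottom-row=4; cleared 0 line(s) (total 0); column heights now [5 5 5 5 2 0], max=5
Drop 4: I rot0 at col 0 lands with bottom-row=5; cleared 0 line(s) (total 0); column heights now [6 6 6 6 2 0], max=6
Drop 5: S rot1 at col 4 lands with bottom-row=1; cleared 0 line(s) (total 0); column heights now [6 6 6 6 4 3], max=6
Drop 6: Z rot3 at col 0 lands with bottom-row=6; cleared 0 line(s) (total 0); column heights now [8 9 6 6 4 3], max=9

Answer: 8 9 6 6 4 3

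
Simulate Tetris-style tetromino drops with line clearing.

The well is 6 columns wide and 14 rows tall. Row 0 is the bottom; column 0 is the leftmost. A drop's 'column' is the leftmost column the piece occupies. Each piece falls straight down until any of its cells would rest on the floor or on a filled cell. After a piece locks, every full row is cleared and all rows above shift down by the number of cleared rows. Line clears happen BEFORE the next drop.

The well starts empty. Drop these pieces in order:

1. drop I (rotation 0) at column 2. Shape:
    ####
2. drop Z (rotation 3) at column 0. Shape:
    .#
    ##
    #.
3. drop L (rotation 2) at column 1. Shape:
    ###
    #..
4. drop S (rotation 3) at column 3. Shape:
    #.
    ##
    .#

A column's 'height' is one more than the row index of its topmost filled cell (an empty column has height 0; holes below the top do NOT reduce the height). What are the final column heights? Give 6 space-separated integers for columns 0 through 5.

Answer: 2 5 5 7 6 1

Derivation:
Drop 1: I rot0 at col 2 lands with bottom-row=0; cleared 0 line(s) (total 0); column heights now [0 0 1 1 1 1], max=1
Drop 2: Z rot3 at col 0 lands with bottom-row=0; cleared 0 line(s) (total 0); column heights now [2 3 1 1 1 1], max=3
Drop 3: L rot2 at col 1 lands with bottom-row=3; cleared 0 line(s) (total 0); column heights now [2 5 5 5 1 1], max=5
Drop 4: S rot3 at col 3 lands with bottom-row=4; cleared 0 line(s) (total 0); column heights now [2 5 5 7 6 1], max=7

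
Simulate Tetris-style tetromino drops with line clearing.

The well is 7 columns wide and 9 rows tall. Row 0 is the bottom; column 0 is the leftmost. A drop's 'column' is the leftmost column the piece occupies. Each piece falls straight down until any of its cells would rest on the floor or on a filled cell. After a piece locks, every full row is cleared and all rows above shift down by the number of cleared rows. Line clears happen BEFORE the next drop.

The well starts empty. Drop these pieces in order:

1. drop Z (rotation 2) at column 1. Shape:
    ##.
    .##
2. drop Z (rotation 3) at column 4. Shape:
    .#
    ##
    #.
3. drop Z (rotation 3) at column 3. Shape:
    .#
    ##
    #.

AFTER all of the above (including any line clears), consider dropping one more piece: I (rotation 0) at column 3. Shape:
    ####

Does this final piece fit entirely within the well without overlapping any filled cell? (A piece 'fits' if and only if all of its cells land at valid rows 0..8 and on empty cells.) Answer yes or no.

Drop 1: Z rot2 at col 1 lands with bottom-row=0; cleared 0 line(s) (total 0); column heights now [0 2 2 1 0 0 0], max=2
Drop 2: Z rot3 at col 4 lands with bottom-row=0; cleared 0 line(s) (total 0); column heights now [0 2 2 1 2 3 0], max=3
Drop 3: Z rot3 at col 3 lands with bottom-row=1; cleared 0 line(s) (total 0); column heights now [0 2 2 3 4 3 0], max=4
Test piece I rot0 at col 3 (width 4): heights before test = [0 2 2 3 4 3 0]; fits = True

Answer: yes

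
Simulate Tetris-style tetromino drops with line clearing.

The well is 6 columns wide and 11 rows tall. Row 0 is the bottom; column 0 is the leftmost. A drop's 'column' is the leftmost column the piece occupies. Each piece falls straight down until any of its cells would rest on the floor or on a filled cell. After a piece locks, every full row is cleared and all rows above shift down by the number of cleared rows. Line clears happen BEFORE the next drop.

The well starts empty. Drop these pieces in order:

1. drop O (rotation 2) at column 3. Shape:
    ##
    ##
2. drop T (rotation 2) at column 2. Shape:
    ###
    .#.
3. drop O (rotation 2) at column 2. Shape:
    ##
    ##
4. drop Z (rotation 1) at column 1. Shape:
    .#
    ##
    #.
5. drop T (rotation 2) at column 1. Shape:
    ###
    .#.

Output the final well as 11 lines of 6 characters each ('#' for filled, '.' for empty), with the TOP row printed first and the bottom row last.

Answer: ......
.###..
..#...
..#...
.##...
.###..
..##..
..###.
...#..
...##.
...##.

Derivation:
Drop 1: O rot2 at col 3 lands with bottom-row=0; cleared 0 line(s) (total 0); column heights now [0 0 0 2 2 0], max=2
Drop 2: T rot2 at col 2 lands with bottom-row=2; cleared 0 line(s) (total 0); column heights now [0 0 4 4 4 0], max=4
Drop 3: O rot2 at col 2 lands with bottom-row=4; cleared 0 line(s) (total 0); column heights now [0 0 6 6 4 0], max=6
Drop 4: Z rot1 at col 1 lands with bottom-row=5; cleared 0 line(s) (total 0); column heights now [0 7 8 6 4 0], max=8
Drop 5: T rot2 at col 1 lands with bottom-row=8; cleared 0 line(s) (total 0); column heights now [0 10 10 10 4 0], max=10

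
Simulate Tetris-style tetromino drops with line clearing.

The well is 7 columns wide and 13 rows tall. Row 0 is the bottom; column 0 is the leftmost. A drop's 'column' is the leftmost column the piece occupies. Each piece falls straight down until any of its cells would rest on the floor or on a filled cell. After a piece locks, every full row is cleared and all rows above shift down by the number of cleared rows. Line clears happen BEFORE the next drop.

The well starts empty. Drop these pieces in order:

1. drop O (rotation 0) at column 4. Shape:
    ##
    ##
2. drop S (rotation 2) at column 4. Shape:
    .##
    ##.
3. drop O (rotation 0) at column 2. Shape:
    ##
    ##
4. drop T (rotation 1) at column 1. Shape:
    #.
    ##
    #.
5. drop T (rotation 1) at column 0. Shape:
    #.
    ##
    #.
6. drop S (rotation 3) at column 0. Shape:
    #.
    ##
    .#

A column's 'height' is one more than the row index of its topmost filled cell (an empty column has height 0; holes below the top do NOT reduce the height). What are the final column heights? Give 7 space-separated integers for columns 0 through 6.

Answer: 8 7 3 2 3 4 4

Derivation:
Drop 1: O rot0 at col 4 lands with bottom-row=0; cleared 0 line(s) (total 0); column heights now [0 0 0 0 2 2 0], max=2
Drop 2: S rot2 at col 4 lands with bottom-row=2; cleared 0 line(s) (total 0); column heights now [0 0 0 0 3 4 4], max=4
Drop 3: O rot0 at col 2 lands with bottom-row=0; cleared 0 line(s) (total 0); column heights now [0 0 2 2 3 4 4], max=4
Drop 4: T rot1 at col 1 lands with bottom-row=1; cleared 0 line(s) (total 0); column heights now [0 4 3 2 3 4 4], max=4
Drop 5: T rot1 at col 0 lands with bottom-row=3; cleared 0 line(s) (total 0); column heights now [6 5 3 2 3 4 4], max=6
Drop 6: S rot3 at col 0 lands with bottom-row=5; cleared 0 line(s) (total 0); column heights now [8 7 3 2 3 4 4], max=8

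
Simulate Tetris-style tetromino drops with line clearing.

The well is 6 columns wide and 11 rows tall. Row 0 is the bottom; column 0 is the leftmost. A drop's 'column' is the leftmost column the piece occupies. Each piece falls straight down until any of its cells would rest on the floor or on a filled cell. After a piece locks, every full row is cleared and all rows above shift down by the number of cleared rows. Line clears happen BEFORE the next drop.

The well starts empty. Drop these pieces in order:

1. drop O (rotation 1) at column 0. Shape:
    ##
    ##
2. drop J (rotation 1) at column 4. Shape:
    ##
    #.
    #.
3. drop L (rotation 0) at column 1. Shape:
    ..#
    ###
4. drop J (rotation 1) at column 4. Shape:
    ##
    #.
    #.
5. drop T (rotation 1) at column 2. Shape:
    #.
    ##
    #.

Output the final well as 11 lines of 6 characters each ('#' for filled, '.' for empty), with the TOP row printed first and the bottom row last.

Drop 1: O rot1 at col 0 lands with bottom-row=0; cleared 0 line(s) (total 0); column heights now [2 2 0 0 0 0], max=2
Drop 2: J rot1 at col 4 lands with bottom-row=0; cleared 0 line(s) (total 0); column heights now [2 2 0 0 3 3], max=3
Drop 3: L rot0 at col 1 lands with bottom-row=2; cleared 0 line(s) (total 0); column heights now [2 3 3 4 3 3], max=4
Drop 4: J rot1 at col 4 lands with bottom-row=3; cleared 0 line(s) (total 0); column heights now [2 3 3 4 6 6], max=6
Drop 5: T rot1 at col 2 lands with bottom-row=3; cleared 0 line(s) (total 0); column heights now [2 3 6 5 6 6], max=6

Answer: ......
......
......
......
......
..#.##
..###.
..###.
.#####
##..#.
##..#.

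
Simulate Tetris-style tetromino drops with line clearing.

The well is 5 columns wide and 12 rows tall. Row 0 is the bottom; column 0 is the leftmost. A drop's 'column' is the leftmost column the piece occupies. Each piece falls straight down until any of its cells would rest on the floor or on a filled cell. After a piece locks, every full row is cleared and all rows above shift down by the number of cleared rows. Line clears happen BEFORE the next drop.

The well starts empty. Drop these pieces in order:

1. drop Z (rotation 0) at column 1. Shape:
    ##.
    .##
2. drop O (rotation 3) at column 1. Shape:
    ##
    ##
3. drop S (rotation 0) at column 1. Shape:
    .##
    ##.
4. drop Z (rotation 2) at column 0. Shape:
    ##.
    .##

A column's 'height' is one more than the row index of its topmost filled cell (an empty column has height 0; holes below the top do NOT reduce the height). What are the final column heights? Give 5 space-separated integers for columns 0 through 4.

Drop 1: Z rot0 at col 1 lands with bottom-row=0; cleared 0 line(s) (total 0); column heights now [0 2 2 1 0], max=2
Drop 2: O rot3 at col 1 lands with bottom-row=2; cleared 0 line(s) (total 0); column heights now [0 4 4 1 0], max=4
Drop 3: S rot0 at col 1 lands with bottom-row=4; cleared 0 line(s) (total 0); column heights now [0 5 6 6 0], max=6
Drop 4: Z rot2 at col 0 lands with bottom-row=6; cleared 0 line(s) (total 0); column heights now [8 8 7 6 0], max=8

Answer: 8 8 7 6 0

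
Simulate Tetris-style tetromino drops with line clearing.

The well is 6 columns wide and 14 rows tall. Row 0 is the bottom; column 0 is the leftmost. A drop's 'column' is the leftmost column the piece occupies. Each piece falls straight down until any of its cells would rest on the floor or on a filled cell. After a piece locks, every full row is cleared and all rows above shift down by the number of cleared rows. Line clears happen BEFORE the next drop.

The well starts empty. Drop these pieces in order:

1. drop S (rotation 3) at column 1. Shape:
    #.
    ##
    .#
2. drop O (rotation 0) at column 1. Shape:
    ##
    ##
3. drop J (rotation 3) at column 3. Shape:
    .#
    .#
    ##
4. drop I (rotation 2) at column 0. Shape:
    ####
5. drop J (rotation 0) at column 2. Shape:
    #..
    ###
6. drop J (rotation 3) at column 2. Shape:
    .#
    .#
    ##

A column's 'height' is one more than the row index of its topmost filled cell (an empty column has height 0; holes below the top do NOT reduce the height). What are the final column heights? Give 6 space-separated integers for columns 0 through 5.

Drop 1: S rot3 at col 1 lands with bottom-row=0; cleared 0 line(s) (total 0); column heights now [0 3 2 0 0 0], max=3
Drop 2: O rot0 at col 1 lands with bottom-row=3; cleared 0 line(s) (total 0); column heights now [0 5 5 0 0 0], max=5
Drop 3: J rot3 at col 3 lands with bottom-row=0; cleared 0 line(s) (total 0); column heights now [0 5 5 1 3 0], max=5
Drop 4: I rot2 at col 0 lands with bottom-row=5; cleared 0 line(s) (total 0); column heights now [6 6 6 6 3 0], max=6
Drop 5: J rot0 at col 2 lands with bottom-row=6; cleared 0 line(s) (total 0); column heights now [6 6 8 7 7 0], max=8
Drop 6: J rot3 at col 2 lands with bottom-row=8; cleared 0 line(s) (total 0); column heights now [6 6 9 11 7 0], max=11

Answer: 6 6 9 11 7 0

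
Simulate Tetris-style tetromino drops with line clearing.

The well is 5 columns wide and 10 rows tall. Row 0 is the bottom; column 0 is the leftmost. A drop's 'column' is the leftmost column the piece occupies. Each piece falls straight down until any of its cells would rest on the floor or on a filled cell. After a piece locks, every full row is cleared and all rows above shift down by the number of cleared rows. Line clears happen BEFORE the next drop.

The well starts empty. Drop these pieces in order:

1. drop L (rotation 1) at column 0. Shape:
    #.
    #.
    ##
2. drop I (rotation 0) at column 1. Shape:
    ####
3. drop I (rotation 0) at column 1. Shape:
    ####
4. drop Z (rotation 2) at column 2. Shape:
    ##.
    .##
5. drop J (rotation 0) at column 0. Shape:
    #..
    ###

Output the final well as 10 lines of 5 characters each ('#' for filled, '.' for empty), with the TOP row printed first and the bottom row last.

Drop 1: L rot1 at col 0 lands with bottom-row=0; cleared 0 line(s) (total 0); column heights now [3 1 0 0 0], max=3
Drop 2: I rot0 at col 1 lands with bottom-row=1; cleared 1 line(s) (total 1); column heights now [2 1 0 0 0], max=2
Drop 3: I rot0 at col 1 lands with bottom-row=1; cleared 1 line(s) (total 2); column heights now [1 1 0 0 0], max=1
Drop 4: Z rot2 at col 2 lands with bottom-row=0; cleared 0 line(s) (total 2); column heights now [1 1 2 2 1], max=2
Drop 5: J rot0 at col 0 lands with bottom-row=2; cleared 0 line(s) (total 2); column heights now [4 3 3 2 1], max=4

Answer: .....
.....
.....
.....
.....
.....
#....
###..
..##.
##.##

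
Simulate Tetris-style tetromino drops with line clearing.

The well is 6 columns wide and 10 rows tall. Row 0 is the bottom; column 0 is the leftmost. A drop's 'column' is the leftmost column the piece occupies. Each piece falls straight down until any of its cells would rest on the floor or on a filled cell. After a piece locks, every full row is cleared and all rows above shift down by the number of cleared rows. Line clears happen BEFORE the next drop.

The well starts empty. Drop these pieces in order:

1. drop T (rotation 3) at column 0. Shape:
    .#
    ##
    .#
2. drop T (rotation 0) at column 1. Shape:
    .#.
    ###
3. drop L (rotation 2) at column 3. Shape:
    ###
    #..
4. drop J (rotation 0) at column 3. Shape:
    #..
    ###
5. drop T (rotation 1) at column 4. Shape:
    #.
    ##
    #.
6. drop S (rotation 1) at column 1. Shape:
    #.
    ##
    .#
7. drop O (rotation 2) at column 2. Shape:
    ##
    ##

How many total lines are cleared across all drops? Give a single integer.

Answer: 0

Derivation:
Drop 1: T rot3 at col 0 lands with bottom-row=0; cleared 0 line(s) (total 0); column heights now [2 3 0 0 0 0], max=3
Drop 2: T rot0 at col 1 lands with bottom-row=3; cleared 0 line(s) (total 0); column heights now [2 4 5 4 0 0], max=5
Drop 3: L rot2 at col 3 lands with bottom-row=4; cleared 0 line(s) (total 0); column heights now [2 4 5 6 6 6], max=6
Drop 4: J rot0 at col 3 lands with bottom-row=6; cleared 0 line(s) (total 0); column heights now [2 4 5 8 7 7], max=8
Drop 5: T rot1 at col 4 lands with bottom-row=7; cleared 0 line(s) (total 0); column heights now [2 4 5 8 10 9], max=10
Drop 6: S rot1 at col 1 lands with bottom-row=5; cleared 0 line(s) (total 0); column heights now [2 8 7 8 10 9], max=10
Drop 7: O rot2 at col 2 lands with bottom-row=8; cleared 0 line(s) (total 0); column heights now [2 8 10 10 10 9], max=10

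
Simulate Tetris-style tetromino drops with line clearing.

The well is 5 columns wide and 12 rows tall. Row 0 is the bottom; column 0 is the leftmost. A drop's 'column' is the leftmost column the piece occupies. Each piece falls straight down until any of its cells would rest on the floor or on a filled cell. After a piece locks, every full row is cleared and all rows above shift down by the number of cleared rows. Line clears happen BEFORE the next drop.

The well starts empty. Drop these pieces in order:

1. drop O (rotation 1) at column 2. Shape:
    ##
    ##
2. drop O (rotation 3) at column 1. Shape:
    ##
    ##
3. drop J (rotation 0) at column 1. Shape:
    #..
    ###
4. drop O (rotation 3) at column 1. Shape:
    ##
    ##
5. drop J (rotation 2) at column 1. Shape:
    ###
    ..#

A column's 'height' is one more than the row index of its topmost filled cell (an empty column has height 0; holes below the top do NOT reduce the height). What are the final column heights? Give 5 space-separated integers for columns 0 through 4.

Drop 1: O rot1 at col 2 lands with bottom-row=0; cleared 0 line(s) (total 0); column heights now [0 0 2 2 0], max=2
Drop 2: O rot3 at col 1 lands with bottom-row=2; cleared 0 line(s) (total 0); column heights now [0 4 4 2 0], max=4
Drop 3: J rot0 at col 1 lands with bottom-row=4; cleared 0 line(s) (total 0); column heights now [0 6 5 5 0], max=6
Drop 4: O rot3 at col 1 lands with bottom-row=6; cleared 0 line(s) (total 0); column heights now [0 8 8 5 0], max=8
Drop 5: J rot2 at col 1 lands with bottom-row=7; cleared 0 line(s) (total 0); column heights now [0 9 9 9 0], max=9

Answer: 0 9 9 9 0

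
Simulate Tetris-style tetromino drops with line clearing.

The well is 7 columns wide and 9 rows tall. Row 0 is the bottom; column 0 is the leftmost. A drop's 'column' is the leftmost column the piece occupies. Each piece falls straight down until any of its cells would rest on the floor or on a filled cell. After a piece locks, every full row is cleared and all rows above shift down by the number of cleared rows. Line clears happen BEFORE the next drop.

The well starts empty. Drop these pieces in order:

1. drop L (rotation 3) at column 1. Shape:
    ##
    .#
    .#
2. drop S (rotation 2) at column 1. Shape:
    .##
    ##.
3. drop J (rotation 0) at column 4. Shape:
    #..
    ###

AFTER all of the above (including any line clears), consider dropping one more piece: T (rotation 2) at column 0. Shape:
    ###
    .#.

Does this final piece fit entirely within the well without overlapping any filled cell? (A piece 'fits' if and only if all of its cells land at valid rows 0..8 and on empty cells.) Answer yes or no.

Answer: yes

Derivation:
Drop 1: L rot3 at col 1 lands with bottom-row=0; cleared 0 line(s) (total 0); column heights now [0 3 3 0 0 0 0], max=3
Drop 2: S rot2 at col 1 lands with bottom-row=3; cleared 0 line(s) (total 0); column heights now [0 4 5 5 0 0 0], max=5
Drop 3: J rot0 at col 4 lands with bottom-row=0; cleared 0 line(s) (total 0); column heights now [0 4 5 5 2 1 1], max=5
Test piece T rot2 at col 0 (width 3): heights before test = [0 4 5 5 2 1 1]; fits = True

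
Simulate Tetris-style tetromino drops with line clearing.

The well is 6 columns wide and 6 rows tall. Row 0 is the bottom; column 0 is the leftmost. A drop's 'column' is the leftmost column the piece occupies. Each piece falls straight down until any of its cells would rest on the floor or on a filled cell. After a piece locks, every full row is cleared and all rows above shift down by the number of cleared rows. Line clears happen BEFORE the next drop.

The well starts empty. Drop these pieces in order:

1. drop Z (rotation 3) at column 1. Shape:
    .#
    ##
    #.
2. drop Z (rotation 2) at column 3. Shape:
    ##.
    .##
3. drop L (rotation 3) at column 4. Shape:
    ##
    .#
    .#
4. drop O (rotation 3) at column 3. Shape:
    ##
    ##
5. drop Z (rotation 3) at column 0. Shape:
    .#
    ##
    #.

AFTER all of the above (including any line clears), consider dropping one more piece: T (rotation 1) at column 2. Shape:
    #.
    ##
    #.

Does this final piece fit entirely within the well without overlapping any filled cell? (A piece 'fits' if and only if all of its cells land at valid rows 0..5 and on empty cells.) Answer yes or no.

Answer: no

Derivation:
Drop 1: Z rot3 at col 1 lands with bottom-row=0; cleared 0 line(s) (total 0); column heights now [0 2 3 0 0 0], max=3
Drop 2: Z rot2 at col 3 lands with bottom-row=0; cleared 0 line(s) (total 0); column heights now [0 2 3 2 2 1], max=3
Drop 3: L rot3 at col 4 lands with bottom-row=1; cleared 0 line(s) (total 0); column heights now [0 2 3 2 4 4], max=4
Drop 4: O rot3 at col 3 lands with bottom-row=4; cleared 0 line(s) (total 0); column heights now [0 2 3 6 6 4], max=6
Drop 5: Z rot3 at col 0 lands with bottom-row=1; cleared 1 line(s) (total 1); column heights now [2 3 2 5 5 3], max=5
Test piece T rot1 at col 2 (width 2): heights before test = [2 3 2 5 5 3]; fits = False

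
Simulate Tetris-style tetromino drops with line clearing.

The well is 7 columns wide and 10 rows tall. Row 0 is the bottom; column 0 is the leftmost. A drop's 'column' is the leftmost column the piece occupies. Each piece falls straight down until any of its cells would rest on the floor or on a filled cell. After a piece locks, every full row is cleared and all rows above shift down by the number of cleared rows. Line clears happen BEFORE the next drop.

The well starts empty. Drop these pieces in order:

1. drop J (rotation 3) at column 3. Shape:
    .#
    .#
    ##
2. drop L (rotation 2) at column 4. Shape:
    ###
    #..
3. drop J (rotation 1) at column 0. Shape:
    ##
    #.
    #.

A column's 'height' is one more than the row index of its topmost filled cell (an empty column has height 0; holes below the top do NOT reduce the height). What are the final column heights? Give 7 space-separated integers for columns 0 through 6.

Answer: 3 3 0 1 5 5 5

Derivation:
Drop 1: J rot3 at col 3 lands with bottom-row=0; cleared 0 line(s) (total 0); column heights now [0 0 0 1 3 0 0], max=3
Drop 2: L rot2 at col 4 lands with bottom-row=3; cleared 0 line(s) (total 0); column heights now [0 0 0 1 5 5 5], max=5
Drop 3: J rot1 at col 0 lands with bottom-row=0; cleared 0 line(s) (total 0); column heights now [3 3 0 1 5 5 5], max=5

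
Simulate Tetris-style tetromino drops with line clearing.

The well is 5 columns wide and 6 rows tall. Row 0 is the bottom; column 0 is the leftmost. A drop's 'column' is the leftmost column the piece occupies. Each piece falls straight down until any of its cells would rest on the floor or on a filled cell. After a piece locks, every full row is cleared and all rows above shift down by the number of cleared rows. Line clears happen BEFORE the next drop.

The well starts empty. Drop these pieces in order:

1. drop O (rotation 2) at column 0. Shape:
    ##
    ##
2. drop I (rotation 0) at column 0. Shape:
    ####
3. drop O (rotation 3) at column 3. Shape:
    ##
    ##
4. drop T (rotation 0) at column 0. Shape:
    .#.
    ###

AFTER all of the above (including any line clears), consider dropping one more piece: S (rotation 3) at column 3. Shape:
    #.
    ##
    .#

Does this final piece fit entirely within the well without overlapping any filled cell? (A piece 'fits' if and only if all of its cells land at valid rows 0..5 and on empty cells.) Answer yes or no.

Drop 1: O rot2 at col 0 lands with bottom-row=0; cleared 0 line(s) (total 0); column heights now [2 2 0 0 0], max=2
Drop 2: I rot0 at col 0 lands with bottom-row=2; cleared 0 line(s) (total 0); column heights now [3 3 3 3 0], max=3
Drop 3: O rot3 at col 3 lands with bottom-row=3; cleared 0 line(s) (total 0); column heights now [3 3 3 5 5], max=5
Drop 4: T rot0 at col 0 lands with bottom-row=3; cleared 1 line(s) (total 1); column heights now [3 4 3 4 4], max=4
Test piece S rot3 at col 3 (width 2): heights before test = [3 4 3 4 4]; fits = False

Answer: no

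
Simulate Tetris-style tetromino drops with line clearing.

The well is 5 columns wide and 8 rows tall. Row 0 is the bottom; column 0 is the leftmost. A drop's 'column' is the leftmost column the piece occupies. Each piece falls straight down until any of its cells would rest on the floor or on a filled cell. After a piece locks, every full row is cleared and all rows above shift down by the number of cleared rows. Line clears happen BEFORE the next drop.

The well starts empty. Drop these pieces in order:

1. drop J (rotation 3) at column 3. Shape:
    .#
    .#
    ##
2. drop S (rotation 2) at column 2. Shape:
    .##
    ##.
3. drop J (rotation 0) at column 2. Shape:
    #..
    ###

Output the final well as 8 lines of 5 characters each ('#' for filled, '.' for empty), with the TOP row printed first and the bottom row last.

Answer: .....
.....
..#..
..###
...##
..###
....#
...##

Derivation:
Drop 1: J rot3 at col 3 lands with bottom-row=0; cleared 0 line(s) (total 0); column heights now [0 0 0 1 3], max=3
Drop 2: S rot2 at col 2 lands with bottom-row=2; cleared 0 line(s) (total 0); column heights now [0 0 3 4 4], max=4
Drop 3: J rot0 at col 2 lands with bottom-row=4; cleared 0 line(s) (total 0); column heights now [0 0 6 5 5], max=6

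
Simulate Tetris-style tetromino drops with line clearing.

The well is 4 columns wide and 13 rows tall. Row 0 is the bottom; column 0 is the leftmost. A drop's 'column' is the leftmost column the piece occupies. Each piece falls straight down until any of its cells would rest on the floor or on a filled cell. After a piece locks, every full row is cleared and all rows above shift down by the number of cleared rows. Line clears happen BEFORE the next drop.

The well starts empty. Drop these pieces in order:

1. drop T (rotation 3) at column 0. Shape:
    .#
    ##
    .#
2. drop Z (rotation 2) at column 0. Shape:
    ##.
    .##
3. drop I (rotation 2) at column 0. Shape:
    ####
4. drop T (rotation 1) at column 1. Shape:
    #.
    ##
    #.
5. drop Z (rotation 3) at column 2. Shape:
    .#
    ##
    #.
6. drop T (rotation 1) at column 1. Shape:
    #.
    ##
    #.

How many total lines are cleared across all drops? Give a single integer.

Answer: 1

Derivation:
Drop 1: T rot3 at col 0 lands with bottom-row=0; cleared 0 line(s) (total 0); column heights now [2 3 0 0], max=3
Drop 2: Z rot2 at col 0 lands with bottom-row=3; cleared 0 line(s) (total 0); column heights now [5 5 4 0], max=5
Drop 3: I rot2 at col 0 lands with bottom-row=5; cleared 1 line(s) (total 1); column heights now [5 5 4 0], max=5
Drop 4: T rot1 at col 1 lands with bottom-row=5; cleared 0 line(s) (total 1); column heights now [5 8 7 0], max=8
Drop 5: Z rot3 at col 2 lands with bottom-row=7; cleared 0 line(s) (total 1); column heights now [5 8 9 10], max=10
Drop 6: T rot1 at col 1 lands with bottom-row=8; cleared 0 line(s) (total 1); column heights now [5 11 10 10], max=11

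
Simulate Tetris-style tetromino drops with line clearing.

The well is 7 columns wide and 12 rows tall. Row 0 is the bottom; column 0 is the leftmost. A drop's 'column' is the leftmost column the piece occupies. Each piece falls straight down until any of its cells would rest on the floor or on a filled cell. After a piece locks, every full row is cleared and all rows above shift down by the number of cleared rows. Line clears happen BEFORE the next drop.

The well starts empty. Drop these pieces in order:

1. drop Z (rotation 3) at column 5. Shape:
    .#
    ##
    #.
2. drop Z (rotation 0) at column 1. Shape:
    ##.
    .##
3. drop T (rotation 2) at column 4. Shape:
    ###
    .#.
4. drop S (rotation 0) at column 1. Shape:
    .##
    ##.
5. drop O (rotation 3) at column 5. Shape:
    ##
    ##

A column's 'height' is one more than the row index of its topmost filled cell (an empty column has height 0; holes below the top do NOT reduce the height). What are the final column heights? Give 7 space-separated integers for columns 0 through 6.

Answer: 0 3 4 4 4 6 6

Derivation:
Drop 1: Z rot3 at col 5 lands with bottom-row=0; cleared 0 line(s) (total 0); column heights now [0 0 0 0 0 2 3], max=3
Drop 2: Z rot0 at col 1 lands with bottom-row=0; cleared 0 line(s) (total 0); column heights now [0 2 2 1 0 2 3], max=3
Drop 3: T rot2 at col 4 lands with bottom-row=2; cleared 0 line(s) (total 0); column heights now [0 2 2 1 4 4 4], max=4
Drop 4: S rot0 at col 1 lands with bottom-row=2; cleared 0 line(s) (total 0); column heights now [0 3 4 4 4 4 4], max=4
Drop 5: O rot3 at col 5 lands with bottom-row=4; cleared 0 line(s) (total 0); column heights now [0 3 4 4 4 6 6], max=6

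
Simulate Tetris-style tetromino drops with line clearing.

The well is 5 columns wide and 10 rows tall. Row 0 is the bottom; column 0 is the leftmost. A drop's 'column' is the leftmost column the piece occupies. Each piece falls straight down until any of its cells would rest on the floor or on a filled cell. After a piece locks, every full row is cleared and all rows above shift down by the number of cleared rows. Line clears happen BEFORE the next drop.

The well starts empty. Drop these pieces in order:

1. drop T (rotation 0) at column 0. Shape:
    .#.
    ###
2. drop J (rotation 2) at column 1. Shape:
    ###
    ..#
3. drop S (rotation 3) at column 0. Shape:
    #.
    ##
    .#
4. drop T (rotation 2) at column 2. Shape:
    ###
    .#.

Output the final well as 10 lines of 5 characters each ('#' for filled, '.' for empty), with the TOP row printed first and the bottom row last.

Drop 1: T rot0 at col 0 lands with bottom-row=0; cleared 0 line(s) (total 0); column heights now [1 2 1 0 0], max=2
Drop 2: J rot2 at col 1 lands with bottom-row=1; cleared 0 line(s) (total 0); column heights now [1 3 3 3 0], max=3
Drop 3: S rot3 at col 0 lands with bottom-row=3; cleared 0 line(s) (total 0); column heights now [6 5 3 3 0], max=6
Drop 4: T rot2 at col 2 lands with bottom-row=3; cleared 1 line(s) (total 1); column heights now [5 4 3 4 0], max=5

Answer: .....
.....
.....
.....
.....
#....
.#.#.
.###.
.#.#.
###..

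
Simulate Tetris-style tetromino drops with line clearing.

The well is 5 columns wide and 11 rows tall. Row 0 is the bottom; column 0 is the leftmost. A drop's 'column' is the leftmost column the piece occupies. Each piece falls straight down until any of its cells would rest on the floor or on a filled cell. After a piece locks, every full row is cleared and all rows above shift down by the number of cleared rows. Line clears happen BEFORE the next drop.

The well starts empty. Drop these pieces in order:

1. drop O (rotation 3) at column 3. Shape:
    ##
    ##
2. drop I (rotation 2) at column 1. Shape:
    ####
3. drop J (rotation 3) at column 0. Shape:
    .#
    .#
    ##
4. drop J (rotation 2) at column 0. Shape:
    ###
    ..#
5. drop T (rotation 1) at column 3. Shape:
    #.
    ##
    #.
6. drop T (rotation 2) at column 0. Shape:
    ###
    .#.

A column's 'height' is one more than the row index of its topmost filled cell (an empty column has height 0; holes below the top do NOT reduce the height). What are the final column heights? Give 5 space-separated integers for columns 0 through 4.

Drop 1: O rot3 at col 3 lands with bottom-row=0; cleared 0 line(s) (total 0); column heights now [0 0 0 2 2], max=2
Drop 2: I rot2 at col 1 lands with bottom-row=2; cleared 0 line(s) (total 0); column heights now [0 3 3 3 3], max=3
Drop 3: J rot3 at col 0 lands with bottom-row=3; cleared 0 line(s) (total 0); column heights now [4 6 3 3 3], max=6
Drop 4: J rot2 at col 0 lands with bottom-row=5; cleared 0 line(s) (total 0); column heights now [7 7 7 3 3], max=7
Drop 5: T rot1 at col 3 lands with bottom-row=3; cleared 0 line(s) (total 0); column heights now [7 7 7 6 5], max=7
Drop 6: T rot2 at col 0 lands with bottom-row=7; cleared 0 line(s) (total 0); column heights now [9 9 9 6 5], max=9

Answer: 9 9 9 6 5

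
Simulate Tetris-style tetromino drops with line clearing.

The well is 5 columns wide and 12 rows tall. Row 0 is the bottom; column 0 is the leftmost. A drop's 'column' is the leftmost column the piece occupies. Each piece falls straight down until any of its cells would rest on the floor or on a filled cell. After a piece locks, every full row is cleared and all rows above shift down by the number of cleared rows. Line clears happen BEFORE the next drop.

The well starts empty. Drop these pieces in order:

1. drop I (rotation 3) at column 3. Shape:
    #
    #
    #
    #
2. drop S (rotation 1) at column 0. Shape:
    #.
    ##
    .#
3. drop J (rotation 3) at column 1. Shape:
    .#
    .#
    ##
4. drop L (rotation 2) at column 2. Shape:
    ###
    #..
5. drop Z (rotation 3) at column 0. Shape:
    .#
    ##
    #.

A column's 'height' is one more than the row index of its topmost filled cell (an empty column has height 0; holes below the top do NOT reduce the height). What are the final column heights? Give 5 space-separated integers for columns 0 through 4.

Drop 1: I rot3 at col 3 lands with bottom-row=0; cleared 0 line(s) (total 0); column heights now [0 0 0 4 0], max=4
Drop 2: S rot1 at col 0 lands with bottom-row=0; cleared 0 line(s) (total 0); column heights now [3 2 0 4 0], max=4
Drop 3: J rot3 at col 1 lands with bottom-row=2; cleared 0 line(s) (total 0); column heights now [3 3 5 4 0], max=5
Drop 4: L rot2 at col 2 lands with bottom-row=5; cleared 0 line(s) (total 0); column heights now [3 3 7 7 7], max=7
Drop 5: Z rot3 at col 0 lands with bottom-row=3; cleared 0 line(s) (total 0); column heights now [5 6 7 7 7], max=7

Answer: 5 6 7 7 7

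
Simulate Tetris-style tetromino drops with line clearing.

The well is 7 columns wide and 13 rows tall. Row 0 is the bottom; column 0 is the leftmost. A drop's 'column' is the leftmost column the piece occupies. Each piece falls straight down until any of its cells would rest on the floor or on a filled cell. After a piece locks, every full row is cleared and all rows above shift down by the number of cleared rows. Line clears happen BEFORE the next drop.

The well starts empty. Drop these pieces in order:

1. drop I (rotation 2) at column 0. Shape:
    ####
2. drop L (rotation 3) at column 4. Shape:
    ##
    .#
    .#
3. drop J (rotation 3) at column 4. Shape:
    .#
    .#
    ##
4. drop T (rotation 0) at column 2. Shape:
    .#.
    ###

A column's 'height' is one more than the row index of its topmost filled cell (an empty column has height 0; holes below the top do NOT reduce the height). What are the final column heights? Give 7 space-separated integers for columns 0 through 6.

Drop 1: I rot2 at col 0 lands with bottom-row=0; cleared 0 line(s) (total 0); column heights now [1 1 1 1 0 0 0], max=1
Drop 2: L rot3 at col 4 lands with bottom-row=0; cleared 0 line(s) (total 0); column heights now [1 1 1 1 3 3 0], max=3
Drop 3: J rot3 at col 4 lands with bottom-row=3; cleared 0 line(s) (total 0); column heights now [1 1 1 1 4 6 0], max=6
Drop 4: T rot0 at col 2 lands with bottom-row=4; cleared 0 line(s) (total 0); column heights now [1 1 5 6 5 6 0], max=6

Answer: 1 1 5 6 5 6 0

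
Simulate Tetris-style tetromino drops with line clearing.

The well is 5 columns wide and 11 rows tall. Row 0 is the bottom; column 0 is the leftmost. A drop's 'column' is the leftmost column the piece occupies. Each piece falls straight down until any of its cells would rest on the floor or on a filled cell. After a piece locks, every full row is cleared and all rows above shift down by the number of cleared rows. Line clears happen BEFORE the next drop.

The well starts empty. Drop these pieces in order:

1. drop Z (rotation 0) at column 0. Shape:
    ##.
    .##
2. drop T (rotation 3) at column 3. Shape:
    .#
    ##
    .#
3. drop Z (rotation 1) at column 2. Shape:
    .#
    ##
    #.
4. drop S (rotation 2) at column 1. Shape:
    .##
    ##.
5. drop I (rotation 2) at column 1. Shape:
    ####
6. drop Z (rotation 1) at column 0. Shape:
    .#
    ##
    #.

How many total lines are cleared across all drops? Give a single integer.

Drop 1: Z rot0 at col 0 lands with bottom-row=0; cleared 0 line(s) (total 0); column heights now [2 2 1 0 0], max=2
Drop 2: T rot3 at col 3 lands with bottom-row=0; cleared 0 line(s) (total 0); column heights now [2 2 1 2 3], max=3
Drop 3: Z rot1 at col 2 lands with bottom-row=1; cleared 1 line(s) (total 1); column heights now [0 1 2 3 2], max=3
Drop 4: S rot2 at col 1 lands with bottom-row=2; cleared 0 line(s) (total 1); column heights now [0 3 4 4 2], max=4
Drop 5: I rot2 at col 1 lands with bottom-row=4; cleared 0 line(s) (total 1); column heights now [0 5 5 5 5], max=5
Drop 6: Z rot1 at col 0 lands with bottom-row=4; cleared 1 line(s) (total 2); column heights now [5 6 4 4 2], max=6

Answer: 2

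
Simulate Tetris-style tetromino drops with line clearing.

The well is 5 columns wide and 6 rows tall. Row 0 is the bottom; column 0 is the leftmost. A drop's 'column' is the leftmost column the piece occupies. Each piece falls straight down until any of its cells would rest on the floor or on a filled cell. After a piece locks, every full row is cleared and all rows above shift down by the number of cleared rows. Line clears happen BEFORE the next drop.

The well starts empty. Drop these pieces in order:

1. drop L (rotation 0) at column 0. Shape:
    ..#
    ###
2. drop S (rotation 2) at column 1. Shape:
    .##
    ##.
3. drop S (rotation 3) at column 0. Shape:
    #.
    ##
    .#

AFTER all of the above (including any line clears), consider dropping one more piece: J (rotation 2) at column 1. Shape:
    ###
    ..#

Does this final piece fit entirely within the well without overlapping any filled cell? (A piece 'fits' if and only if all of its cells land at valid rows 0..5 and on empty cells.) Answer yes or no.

Drop 1: L rot0 at col 0 lands with bottom-row=0; cleared 0 line(s) (total 0); column heights now [1 1 2 0 0], max=2
Drop 2: S rot2 at col 1 lands with bottom-row=2; cleared 0 line(s) (total 0); column heights now [1 3 4 4 0], max=4
Drop 3: S rot3 at col 0 lands with bottom-row=3; cleared 0 line(s) (total 0); column heights now [6 5 4 4 0], max=6
Test piece J rot2 at col 1 (width 3): heights before test = [6 5 4 4 0]; fits = True

Answer: yes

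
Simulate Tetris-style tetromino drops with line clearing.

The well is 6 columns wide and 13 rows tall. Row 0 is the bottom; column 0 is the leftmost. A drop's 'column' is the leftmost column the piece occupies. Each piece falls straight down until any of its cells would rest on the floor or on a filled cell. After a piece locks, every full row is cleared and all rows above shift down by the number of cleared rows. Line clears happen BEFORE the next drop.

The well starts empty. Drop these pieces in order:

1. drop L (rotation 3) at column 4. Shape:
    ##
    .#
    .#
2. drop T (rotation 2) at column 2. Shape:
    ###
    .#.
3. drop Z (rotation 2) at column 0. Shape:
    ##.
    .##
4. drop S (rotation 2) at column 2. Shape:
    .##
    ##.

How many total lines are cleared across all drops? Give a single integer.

Answer: 0

Derivation:
Drop 1: L rot3 at col 4 lands with bottom-row=0; cleared 0 line(s) (total 0); column heights now [0 0 0 0 3 3], max=3
Drop 2: T rot2 at col 2 lands with bottom-row=2; cleared 0 line(s) (total 0); column heights now [0 0 4 4 4 3], max=4
Drop 3: Z rot2 at col 0 lands with bottom-row=4; cleared 0 line(s) (total 0); column heights now [6 6 5 4 4 3], max=6
Drop 4: S rot2 at col 2 lands with bottom-row=5; cleared 0 line(s) (total 0); column heights now [6 6 6 7 7 3], max=7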